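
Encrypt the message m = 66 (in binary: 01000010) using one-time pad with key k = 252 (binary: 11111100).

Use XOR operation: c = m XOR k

Step 1: Write out the XOR operation bit by bit:
  Message: 01000010
  Key:     11111100
  XOR:     10111110
Step 2: Convert to decimal: 10111110 = 190.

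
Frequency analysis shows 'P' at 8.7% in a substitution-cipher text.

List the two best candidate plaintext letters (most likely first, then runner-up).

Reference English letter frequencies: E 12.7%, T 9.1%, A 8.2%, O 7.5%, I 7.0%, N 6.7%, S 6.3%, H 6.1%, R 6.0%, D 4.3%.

Step 1: Observed frequency of 'P' is 8.7%.
Step 2: Compute distances to each reference frequency and sort:
  T (9.1%): difference = 0.4% <-- BEST
  A (8.2%): difference = 0.5% <-- RUNNER-UP
  O (7.5%): difference = 1.2%
  I (7.0%): difference = 1.7%
  N (6.7%): difference = 2.0%
Step 3: Most likely is 'T' (9.1%, diff 0.4%); second most likely is 'A' (8.2%, diff 0.5%).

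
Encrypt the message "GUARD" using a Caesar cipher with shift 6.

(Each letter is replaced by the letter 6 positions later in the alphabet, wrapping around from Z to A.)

Step 1: For each letter, shift forward by 6 positions (mod 26).
  G (position 6) -> position (6+6) mod 26 = 12 -> M
  U (position 20) -> position (20+6) mod 26 = 0 -> A
  A (position 0) -> position (0+6) mod 26 = 6 -> G
  R (position 17) -> position (17+6) mod 26 = 23 -> X
  D (position 3) -> position (3+6) mod 26 = 9 -> J
Result: MAGXJ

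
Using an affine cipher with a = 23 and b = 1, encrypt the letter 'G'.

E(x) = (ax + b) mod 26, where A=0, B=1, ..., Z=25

Step 1: Convert 'G' to number: x = 6.
Step 2: E(6) = (23 * 6 + 1) mod 26 = 139 mod 26 = 9.
Step 3: Convert 9 back to letter: J.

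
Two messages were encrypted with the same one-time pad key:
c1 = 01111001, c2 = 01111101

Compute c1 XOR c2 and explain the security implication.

Step 1: c1 XOR c2 = (m1 XOR k) XOR (m2 XOR k).
Step 2: By XOR associativity/commutativity: = m1 XOR m2 XOR k XOR k = m1 XOR m2.
Step 3: 01111001 XOR 01111101 = 00000100 = 4.
Step 4: The key cancels out! An attacker learns m1 XOR m2 = 4, revealing the relationship between plaintexts.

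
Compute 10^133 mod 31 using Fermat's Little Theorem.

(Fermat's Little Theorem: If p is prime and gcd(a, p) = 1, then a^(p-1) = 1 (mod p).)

Step 1: Since 31 is prime, by Fermat's Little Theorem: 10^30 = 1 (mod 31).
Step 2: Reduce exponent: 133 mod 30 = 13.
Step 3: So 10^133 = 10^13 (mod 31).
Step 4: 10^13 mod 31 = 9.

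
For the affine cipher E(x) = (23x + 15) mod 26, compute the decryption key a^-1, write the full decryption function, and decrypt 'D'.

Step 1: Find a^-1, the modular inverse of 23 mod 26.
Step 2: We need 23 * a^-1 = 1 (mod 26).
Step 3: 23 * 17 = 391 = 15 * 26 + 1, so a^-1 = 17.
Step 4: D(y) = 17(y - 15) mod 26.
Step 5: Apply to 'D' (y = 3): D(3) = 17 * (3 - 15) mod 26 = 17 * -12 mod 26 = 4 -> 'E'.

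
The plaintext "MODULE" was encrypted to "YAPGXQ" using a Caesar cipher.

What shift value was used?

Step 1: Compare first letters: M (position 12) -> Y (position 24).
Step 2: Shift = (24 - 12) mod 26 = 12.
The shift value is 12.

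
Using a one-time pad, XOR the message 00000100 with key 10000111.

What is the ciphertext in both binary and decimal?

Step 1: Write out the XOR operation bit by bit:
  Message: 00000100
  Key:     10000111
  XOR:     10000011
Step 2: Convert to decimal: 10000011 = 131.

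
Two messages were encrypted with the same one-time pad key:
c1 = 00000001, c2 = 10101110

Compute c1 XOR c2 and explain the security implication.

Step 1: c1 XOR c2 = (m1 XOR k) XOR (m2 XOR k).
Step 2: By XOR associativity/commutativity: = m1 XOR m2 XOR k XOR k = m1 XOR m2.
Step 3: 00000001 XOR 10101110 = 10101111 = 175.
Step 4: The key cancels out! An attacker learns m1 XOR m2 = 175, revealing the relationship between plaintexts.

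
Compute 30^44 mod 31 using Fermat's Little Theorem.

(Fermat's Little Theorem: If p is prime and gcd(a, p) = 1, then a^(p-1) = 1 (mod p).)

Step 1: Since 31 is prime, by Fermat's Little Theorem: 30^30 = 1 (mod 31).
Step 2: Reduce exponent: 44 mod 30 = 14.
Step 3: So 30^44 = 30^14 (mod 31).
Step 4: 30^14 mod 31 = 1.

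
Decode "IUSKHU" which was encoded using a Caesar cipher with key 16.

Step 1: Reverse the shift by subtracting 16 from each letter position.
  I (position 8) -> position (8-16) mod 26 = 18 -> S
  U (position 20) -> position (20-16) mod 26 = 4 -> E
  S (position 18) -> position (18-16) mod 26 = 2 -> C
  K (position 10) -> position (10-16) mod 26 = 20 -> U
  H (position 7) -> position (7-16) mod 26 = 17 -> R
  U (position 20) -> position (20-16) mod 26 = 4 -> E
Decrypted message: SECURE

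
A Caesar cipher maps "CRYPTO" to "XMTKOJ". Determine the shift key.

Step 1: Compare first letters: C (position 2) -> X (position 23).
Step 2: Shift = (23 - 2) mod 26 = 21.
The shift value is 21.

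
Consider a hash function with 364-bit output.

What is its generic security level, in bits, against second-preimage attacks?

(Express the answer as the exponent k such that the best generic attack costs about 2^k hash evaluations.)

Step 1: The hash has a 364-bit output.
Step 2: Second-preimage resistance means: given a specific input x, it should be infeasible to find a different y with h(y) = h(x).
With a 364-bit output, a generic search for a second preimage costs about 2^364 evaluations (each trial matches the fixed target with probability 2^-364).
Step 3: Security level = 364 bits.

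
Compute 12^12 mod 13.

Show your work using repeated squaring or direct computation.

Step 1: Compute 12^12 mod 13 step by step, reducing modulo 13 at each step.
  12^1 mod 13 = 12
  12^2 mod 13 = (12 * 12) mod 13 = 1
  12^3 mod 13 = (1 * 12) mod 13 = 12
  12^4 mod 13 = (12 * 12) mod 13 = 1
  12^5 mod 13 = (1 * 12) mod 13 = 12
  12^6 mod 13 = (12 * 12) mod 13 = 1
  12^7 mod 13 = (1 * 12) mod 13 = 12
  12^8 mod 13 = (12 * 12) mod 13 = 1
  12^9 mod 13 = (1 * 12) mod 13 = 12
  12^10 mod 13 = (12 * 12) mod 13 = 1
  12^11 mod 13 = (1 * 12) mod 13 = 12
  12^12 mod 13 = (12 * 12) mod 13 = 1
Step 2: Result = 1.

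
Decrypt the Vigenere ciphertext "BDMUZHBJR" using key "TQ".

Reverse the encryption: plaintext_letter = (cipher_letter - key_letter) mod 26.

Step 1: Extend key: TQTQTQTQT
Step 2: Decrypt each letter (c - k) mod 26:
  B(1) - T(19) = (1-19) mod 26 = 8 = I
  D(3) - Q(16) = (3-16) mod 26 = 13 = N
  M(12) - T(19) = (12-19) mod 26 = 19 = T
  U(20) - Q(16) = (20-16) mod 26 = 4 = E
  Z(25) - T(19) = (25-19) mod 26 = 6 = G
  H(7) - Q(16) = (7-16) mod 26 = 17 = R
  B(1) - T(19) = (1-19) mod 26 = 8 = I
  J(9) - Q(16) = (9-16) mod 26 = 19 = T
  R(17) - T(19) = (17-19) mod 26 = 24 = Y
Plaintext: INTEGRITY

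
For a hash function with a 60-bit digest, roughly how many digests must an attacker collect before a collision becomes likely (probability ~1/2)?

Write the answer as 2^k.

Step 1: The birthday paradox gives collision probability ~50% after sqrt(2^n) = 2^(n/2) hashes.
Step 2: For 60-bit output: 2^(60/2) = 2^30.
Step 3: Approximately 2^30 hash computations needed.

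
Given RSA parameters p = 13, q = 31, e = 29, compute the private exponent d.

Step 1: n = 13 * 31 = 403.
Step 2: phi(n) = 12 * 30 = 360.
Step 3: Find d such that 29 * d = 1 (mod 360).
Step 4: d = 29^(-1) mod 360 = 149.
Verification: 29 * 149 = 4321 = 12 * 360 + 1.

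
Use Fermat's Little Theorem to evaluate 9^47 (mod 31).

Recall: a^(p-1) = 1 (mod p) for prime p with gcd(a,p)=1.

Step 1: Since 31 is prime, by Fermat's Little Theorem: 9^30 = 1 (mod 31).
Step 2: Reduce exponent: 47 mod 30 = 17.
Step 3: So 9^47 = 9^17 (mod 31).
Step 4: 9^17 mod 31 = 19.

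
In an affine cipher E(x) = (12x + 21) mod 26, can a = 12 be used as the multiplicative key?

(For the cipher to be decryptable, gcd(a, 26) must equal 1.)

Step 1: Compute gcd(12, 26).
Step 2: gcd(12, 26) = 2.
Since gcd = 2 != 1, 12 shares a common factor with 26, so it cannot be used.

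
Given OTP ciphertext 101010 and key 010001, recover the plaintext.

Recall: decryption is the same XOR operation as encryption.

Step 1: XOR ciphertext with key:
  Ciphertext: 101010
  Key:        010001
  XOR:        111011
Step 2: Plaintext = 111011 = 59 in decimal.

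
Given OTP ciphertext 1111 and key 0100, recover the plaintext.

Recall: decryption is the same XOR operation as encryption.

Step 1: XOR ciphertext with key:
  Ciphertext: 1111
  Key:        0100
  XOR:        1011
Step 2: Plaintext = 1011 = 11 in decimal.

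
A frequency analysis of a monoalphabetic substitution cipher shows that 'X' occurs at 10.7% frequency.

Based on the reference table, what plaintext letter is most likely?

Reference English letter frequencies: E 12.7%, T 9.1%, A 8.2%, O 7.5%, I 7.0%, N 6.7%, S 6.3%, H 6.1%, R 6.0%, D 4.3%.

Step 1: The observed frequency is 10.7%.
Step 2: Compare with English frequencies:
  E: 12.7% (difference: 2.0%)
  T: 9.1% (difference: 1.6%) <-- closest
  A: 8.2% (difference: 2.5%)
  O: 7.5% (difference: 3.2%)
  I: 7.0% (difference: 3.7%)
  N: 6.7% (difference: 4.0%)
  S: 6.3% (difference: 4.4%)
  H: 6.1% (difference: 4.6%)
  R: 6.0% (difference: 4.7%)
  D: 4.3% (difference: 6.4%)
Step 3: 'X' most likely represents 'T' (frequency 9.1%).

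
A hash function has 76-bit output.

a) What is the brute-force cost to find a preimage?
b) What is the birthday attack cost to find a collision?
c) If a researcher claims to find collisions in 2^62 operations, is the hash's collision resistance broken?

Step 1: Preimage resistance requires brute-force of 2^76 operations.
Step 2: Collision resistance (birthday bound) = 2^(76/2) = 2^38.
Step 3: The claimed attack costs 2^62 operations.
Step 4: Since 2^62 >= 2^38, the claimed attack is no faster than the generic birthday attack, so this does not break collision resistance.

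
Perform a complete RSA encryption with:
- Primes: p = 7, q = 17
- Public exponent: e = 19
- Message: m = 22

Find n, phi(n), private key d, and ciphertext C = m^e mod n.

Step 1: n = 7 * 17 = 119.
Step 2: phi(n) = (7-1)(17-1) = 6 * 16 = 96.
Step 3: Find d = 19^(-1) mod 96 = 91.
  Verify: 19 * 91 = 1729 = 1 (mod 96).
Step 4: C = 22^19 mod 119 = 57.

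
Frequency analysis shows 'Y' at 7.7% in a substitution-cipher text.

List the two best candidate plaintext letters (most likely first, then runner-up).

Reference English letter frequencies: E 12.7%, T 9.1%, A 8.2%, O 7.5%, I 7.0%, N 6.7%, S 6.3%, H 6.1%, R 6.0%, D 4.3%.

Step 1: Observed frequency of 'Y' is 7.7%.
Step 2: Compute distances to each reference frequency and sort:
  O (7.5%): difference = 0.2% <-- BEST
  A (8.2%): difference = 0.5% <-- RUNNER-UP
  I (7.0%): difference = 0.7%
  N (6.7%): difference = 1.0%
  T (9.1%): difference = 1.4%
Step 3: Most likely is 'O' (7.5%, diff 0.2%); second most likely is 'A' (8.2%, diff 0.5%).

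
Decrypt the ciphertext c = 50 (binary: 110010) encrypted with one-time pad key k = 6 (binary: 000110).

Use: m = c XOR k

Step 1: XOR ciphertext with key:
  Ciphertext: 110010
  Key:        000110
  XOR:        110100
Step 2: Plaintext = 110100 = 52 in decimal.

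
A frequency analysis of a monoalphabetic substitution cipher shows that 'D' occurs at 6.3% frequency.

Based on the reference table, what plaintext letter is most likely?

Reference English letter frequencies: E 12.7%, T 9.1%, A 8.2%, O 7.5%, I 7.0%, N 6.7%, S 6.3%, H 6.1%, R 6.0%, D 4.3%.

Step 1: The observed frequency is 6.3%.
Step 2: Compare with English frequencies:
  E: 12.7% (difference: 6.4%)
  T: 9.1% (difference: 2.8%)
  A: 8.2% (difference: 1.9%)
  O: 7.5% (difference: 1.2%)
  I: 7.0% (difference: 0.7%)
  N: 6.7% (difference: 0.4%)
  S: 6.3% (difference: 0.0%) <-- closest
  H: 6.1% (difference: 0.2%)
  R: 6.0% (difference: 0.3%)
  D: 4.3% (difference: 2.0%)
Step 3: 'D' most likely represents 'S' (frequency 6.3%).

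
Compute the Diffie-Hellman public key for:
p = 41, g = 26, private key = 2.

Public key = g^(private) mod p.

Step 1: A = g^a mod p = 26^2 mod 41.
  26^1 mod 41 = 26
  26^2 mod 41 = (26 * 26) mod 41 = 20
Result: A = 20.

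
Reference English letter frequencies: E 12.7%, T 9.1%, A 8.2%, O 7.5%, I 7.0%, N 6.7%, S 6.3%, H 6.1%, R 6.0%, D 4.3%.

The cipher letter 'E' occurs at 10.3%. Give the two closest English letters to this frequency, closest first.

Step 1: Observed frequency of 'E' is 10.3%.
Step 2: Compute distances to each reference frequency and sort:
  T (9.1%): difference = 1.2% <-- BEST
  A (8.2%): difference = 2.1% <-- RUNNER-UP
  E (12.7%): difference = 2.4%
  O (7.5%): difference = 2.8%
  I (7.0%): difference = 3.3%
Step 3: Most likely is 'T' (9.1%, diff 1.2%); second most likely is 'A' (8.2%, diff 2.1%).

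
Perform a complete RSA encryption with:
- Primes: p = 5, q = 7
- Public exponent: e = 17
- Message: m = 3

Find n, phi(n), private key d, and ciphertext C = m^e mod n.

Step 1: n = 5 * 7 = 35.
Step 2: phi(n) = (5-1)(7-1) = 4 * 6 = 24.
Step 3: Find d = 17^(-1) mod 24 = 17.
  Verify: 17 * 17 = 289 = 1 (mod 24).
Step 4: C = 3^17 mod 35 = 33.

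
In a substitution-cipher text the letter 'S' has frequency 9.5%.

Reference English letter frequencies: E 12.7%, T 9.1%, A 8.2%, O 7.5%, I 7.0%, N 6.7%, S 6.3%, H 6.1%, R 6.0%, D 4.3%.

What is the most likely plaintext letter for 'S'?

Step 1: The observed frequency is 9.5%.
Step 2: Compare with English frequencies:
  E: 12.7% (difference: 3.2%)
  T: 9.1% (difference: 0.4%) <-- closest
  A: 8.2% (difference: 1.3%)
  O: 7.5% (difference: 2.0%)
  I: 7.0% (difference: 2.5%)
  N: 6.7% (difference: 2.8%)
  S: 6.3% (difference: 3.2%)
  H: 6.1% (difference: 3.4%)
  R: 6.0% (difference: 3.5%)
  D: 4.3% (difference: 5.2%)
Step 3: 'S' most likely represents 'T' (frequency 9.1%).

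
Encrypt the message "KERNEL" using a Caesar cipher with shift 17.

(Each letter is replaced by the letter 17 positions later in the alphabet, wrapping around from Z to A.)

Step 1: For each letter, shift forward by 17 positions (mod 26).
  K (position 10) -> position (10+17) mod 26 = 1 -> B
  E (position 4) -> position (4+17) mod 26 = 21 -> V
  R (position 17) -> position (17+17) mod 26 = 8 -> I
  N (position 13) -> position (13+17) mod 26 = 4 -> E
  E (position 4) -> position (4+17) mod 26 = 21 -> V
  L (position 11) -> position (11+17) mod 26 = 2 -> C
Result: BVIEVC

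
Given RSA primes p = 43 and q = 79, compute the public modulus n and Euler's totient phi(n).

Step 1: n = p * q = 43 * 79 = 3397.
Step 2: phi(n) = (p-1)(q-1) = 42 * 78 = 3276.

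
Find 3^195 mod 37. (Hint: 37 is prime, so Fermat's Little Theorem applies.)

Step 1: Since 37 is prime, by Fermat's Little Theorem: 3^36 = 1 (mod 37).
Step 2: Reduce exponent: 195 mod 36 = 15.
Step 3: So 3^195 = 3^15 (mod 37).
Step 4: 3^15 mod 37 = 11.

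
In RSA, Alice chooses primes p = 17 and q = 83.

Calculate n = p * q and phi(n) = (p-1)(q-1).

Step 1: n = p * q = 17 * 83 = 1411.
Step 2: phi(n) = (p-1)(q-1) = 16 * 82 = 1312.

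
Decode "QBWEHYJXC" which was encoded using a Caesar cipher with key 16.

Step 1: Reverse the shift by subtracting 16 from each letter position.
  Q (position 16) -> position (16-16) mod 26 = 0 -> A
  B (position 1) -> position (1-16) mod 26 = 11 -> L
  W (position 22) -> position (22-16) mod 26 = 6 -> G
  E (position 4) -> position (4-16) mod 26 = 14 -> O
  H (position 7) -> position (7-16) mod 26 = 17 -> R
  Y (position 24) -> position (24-16) mod 26 = 8 -> I
  J (position 9) -> position (9-16) mod 26 = 19 -> T
  X (position 23) -> position (23-16) mod 26 = 7 -> H
  C (position 2) -> position (2-16) mod 26 = 12 -> M
Decrypted message: ALGORITHM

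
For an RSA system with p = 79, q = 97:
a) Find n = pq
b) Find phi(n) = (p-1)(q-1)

Step 1: n = p * q = 79 * 97 = 7663.
Step 2: phi(n) = (p-1)(q-1) = 78 * 96 = 7488.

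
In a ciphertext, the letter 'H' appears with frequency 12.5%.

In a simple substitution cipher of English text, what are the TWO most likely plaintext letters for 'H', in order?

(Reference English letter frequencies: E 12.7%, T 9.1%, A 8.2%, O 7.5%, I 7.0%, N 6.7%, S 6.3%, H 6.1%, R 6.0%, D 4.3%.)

Step 1: Observed frequency of 'H' is 12.5%.
Step 2: Compute distances to each reference frequency and sort:
  E (12.7%): difference = 0.2% <-- BEST
  T (9.1%): difference = 3.4% <-- RUNNER-UP
  A (8.2%): difference = 4.3%
  O (7.5%): difference = 5.0%
  I (7.0%): difference = 5.5%
Step 3: Most likely is 'E' (12.7%, diff 0.2%); second most likely is 'T' (9.1%, diff 3.4%).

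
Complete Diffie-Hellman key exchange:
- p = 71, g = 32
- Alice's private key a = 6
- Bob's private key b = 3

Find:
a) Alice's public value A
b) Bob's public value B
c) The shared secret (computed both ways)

Step 1: A = g^a mod p = 32^6 mod 71 = 20.
Step 2: B = g^b mod p = 32^3 mod 71 = 37.
Step 3: Alice computes s = B^a mod p = 37^6 mod 71 = 48.
Step 4: Bob computes s = A^b mod p = 20^3 mod 71 = 48.
Both sides agree: shared secret = 48.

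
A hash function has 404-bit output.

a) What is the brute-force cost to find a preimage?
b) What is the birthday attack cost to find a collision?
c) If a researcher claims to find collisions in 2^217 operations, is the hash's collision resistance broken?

Step 1: Preimage resistance requires brute-force of 2^404 operations.
Step 2: Collision resistance (birthday bound) = 2^(404/2) = 2^202.
Step 3: The claimed attack costs 2^217 operations.
Step 4: Since 2^217 >= 2^202, the claimed attack is no faster than the generic birthday attack, so this does not break collision resistance.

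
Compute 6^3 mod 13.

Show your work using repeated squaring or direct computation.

Step 1: Compute 6^3 mod 13 step by step, reducing modulo 13 at each step.
  6^1 mod 13 = 6
  6^2 mod 13 = (6 * 6) mod 13 = 10
  6^3 mod 13 = (10 * 6) mod 13 = 8
Step 2: Result = 8.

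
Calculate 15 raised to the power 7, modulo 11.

Step 1: Compute 15^7 mod 11 step by step, reducing modulo 11 at each step.
  15^1 mod 11 = 4
  15^2 mod 11 = (4 * 15) mod 11 = 5
  15^3 mod 11 = (5 * 15) mod 11 = 9
  15^4 mod 11 = (9 * 15) mod 11 = 3
  15^5 mod 11 = (3 * 15) mod 11 = 1
  15^6 mod 11 = (1 * 15) mod 11 = 4
  15^7 mod 11 = (4 * 15) mod 11 = 5
Step 2: Result = 5.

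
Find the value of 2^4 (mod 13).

Step 1: Compute 2^4 mod 13 step by step, reducing modulo 13 at each step.
  2^1 mod 13 = 2
  2^2 mod 13 = (2 * 2) mod 13 = 4
  2^3 mod 13 = (4 * 2) mod 13 = 8
  2^4 mod 13 = (8 * 2) mod 13 = 3
Step 2: Result = 3.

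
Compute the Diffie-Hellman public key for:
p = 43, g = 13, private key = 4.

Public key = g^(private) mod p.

Step 1: A = g^a mod p = 13^4 mod 43.
  13^1 mod 43 = 13
  13^2 mod 43 = (13 * 13) mod 43 = 40
  13^3 mod 43 = (40 * 13) mod 43 = 4
  13^4 mod 43 = (4 * 13) mod 43 = 9
Result: A = 9.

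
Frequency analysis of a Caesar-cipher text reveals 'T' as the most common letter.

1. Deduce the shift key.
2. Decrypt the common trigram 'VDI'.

Step 1: In English, 'E' is the most frequent letter (12.7%).
Step 2: The most frequent ciphertext letter is 'T' (position 19).
Step 3: Shift = (19 - 4) mod 26 = 15.
Step 4: Decrypt 'VDI' by shifting back 15:
  V -> G
  D -> O
  I -> T
Step 5: 'VDI' decrypts to 'GOT'.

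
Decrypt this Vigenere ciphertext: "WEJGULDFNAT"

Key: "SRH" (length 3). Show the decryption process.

Step 1: Key 'SRH' has length 3. Extended key: SRHSRHSRHSR
Step 2: Decrypt each position:
  W(22) - S(18) = 4 = E
  E(4) - R(17) = 13 = N
  J(9) - H(7) = 2 = C
  G(6) - S(18) = 14 = O
  U(20) - R(17) = 3 = D
  L(11) - H(7) = 4 = E
  D(3) - S(18) = 11 = L
  F(5) - R(17) = 14 = O
  N(13) - H(7) = 6 = G
  A(0) - S(18) = 8 = I
  T(19) - R(17) = 2 = C
Plaintext: ENCODELOGIC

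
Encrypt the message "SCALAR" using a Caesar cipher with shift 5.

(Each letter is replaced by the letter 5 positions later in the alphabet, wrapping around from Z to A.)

Step 1: For each letter, shift forward by 5 positions (mod 26).
  S (position 18) -> position (18+5) mod 26 = 23 -> X
  C (position 2) -> position (2+5) mod 26 = 7 -> H
  A (position 0) -> position (0+5) mod 26 = 5 -> F
  L (position 11) -> position (11+5) mod 26 = 16 -> Q
  A (position 0) -> position (0+5) mod 26 = 5 -> F
  R (position 17) -> position (17+5) mod 26 = 22 -> W
Result: XHFQFW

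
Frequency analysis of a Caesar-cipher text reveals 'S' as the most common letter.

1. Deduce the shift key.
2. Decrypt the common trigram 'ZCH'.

Step 1: In English, 'E' is the most frequent letter (12.7%).
Step 2: The most frequent ciphertext letter is 'S' (position 18).
Step 3: Shift = (18 - 4) mod 26 = 14.
Step 4: Decrypt 'ZCH' by shifting back 14:
  Z -> L
  C -> O
  H -> T
Step 5: 'ZCH' decrypts to 'LOT'.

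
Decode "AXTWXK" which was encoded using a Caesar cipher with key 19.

Step 1: Reverse the shift by subtracting 19 from each letter position.
  A (position 0) -> position (0-19) mod 26 = 7 -> H
  X (position 23) -> position (23-19) mod 26 = 4 -> E
  T (position 19) -> position (19-19) mod 26 = 0 -> A
  W (position 22) -> position (22-19) mod 26 = 3 -> D
  X (position 23) -> position (23-19) mod 26 = 4 -> E
  K (position 10) -> position (10-19) mod 26 = 17 -> R
Decrypted message: HEADER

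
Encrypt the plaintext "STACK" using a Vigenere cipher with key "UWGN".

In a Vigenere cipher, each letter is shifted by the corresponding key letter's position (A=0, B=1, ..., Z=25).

Step 1: Repeat key to match plaintext length:
  Plaintext: STACK
  Key:       UWGNU
Step 2: Encrypt each letter:
  S(18) + U(20) = (18+20) mod 26 = 12 = M
  T(19) + W(22) = (19+22) mod 26 = 15 = P
  A(0) + G(6) = (0+6) mod 26 = 6 = G
  C(2) + N(13) = (2+13) mod 26 = 15 = P
  K(10) + U(20) = (10+20) mod 26 = 4 = E
Ciphertext: MPGPE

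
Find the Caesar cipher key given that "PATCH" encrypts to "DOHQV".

Step 1: Compare first letters: P (position 15) -> D (position 3).
Step 2: Shift = (3 - 15) mod 26 = 14.
The shift value is 14.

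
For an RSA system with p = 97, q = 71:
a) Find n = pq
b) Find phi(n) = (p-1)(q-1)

Step 1: n = p * q = 97 * 71 = 6887.
Step 2: phi(n) = (p-1)(q-1) = 96 * 70 = 6720.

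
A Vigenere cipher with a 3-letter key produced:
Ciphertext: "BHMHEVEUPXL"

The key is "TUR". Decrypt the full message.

Step 1: Key 'TUR' has length 3. Extended key: TURTURTURTU
Step 2: Decrypt each position:
  B(1) - T(19) = 8 = I
  H(7) - U(20) = 13 = N
  M(12) - R(17) = 21 = V
  H(7) - T(19) = 14 = O
  E(4) - U(20) = 10 = K
  V(21) - R(17) = 4 = E
  E(4) - T(19) = 11 = L
  U(20) - U(20) = 0 = A
  P(15) - R(17) = 24 = Y
  X(23) - T(19) = 4 = E
  L(11) - U(20) = 17 = R
Plaintext: INVOKELAYER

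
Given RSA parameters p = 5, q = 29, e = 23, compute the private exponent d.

Step 1: n = 5 * 29 = 145.
Step 2: phi(n) = 4 * 28 = 112.
Step 3: Find d such that 23 * d = 1 (mod 112).
Step 4: d = 23^(-1) mod 112 = 39.
Verification: 23 * 39 = 897 = 8 * 112 + 1.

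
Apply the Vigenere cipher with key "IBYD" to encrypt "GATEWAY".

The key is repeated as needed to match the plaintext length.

Step 1: Repeat key to match plaintext length:
  Plaintext: GATEWAY
  Key:       IBYDIBY
Step 2: Encrypt each letter:
  G(6) + I(8) = (6+8) mod 26 = 14 = O
  A(0) + B(1) = (0+1) mod 26 = 1 = B
  T(19) + Y(24) = (19+24) mod 26 = 17 = R
  E(4) + D(3) = (4+3) mod 26 = 7 = H
  W(22) + I(8) = (22+8) mod 26 = 4 = E
  A(0) + B(1) = (0+1) mod 26 = 1 = B
  Y(24) + Y(24) = (24+24) mod 26 = 22 = W
Ciphertext: OBRHEBW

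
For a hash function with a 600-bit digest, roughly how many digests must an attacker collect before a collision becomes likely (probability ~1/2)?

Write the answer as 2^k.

Step 1: The birthday paradox gives collision probability ~50% after sqrt(2^n) = 2^(n/2) hashes.
Step 2: For 600-bit output: 2^(600/2) = 2^300.
Step 3: Approximately 2^300 hash computations needed.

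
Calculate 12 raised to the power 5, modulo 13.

Step 1: Compute 12^5 mod 13 step by step, reducing modulo 13 at each step.
  12^1 mod 13 = 12
  12^2 mod 13 = (12 * 12) mod 13 = 1
  12^3 mod 13 = (1 * 12) mod 13 = 12
  12^4 mod 13 = (12 * 12) mod 13 = 1
  12^5 mod 13 = (1 * 12) mod 13 = 12
Step 2: Result = 12.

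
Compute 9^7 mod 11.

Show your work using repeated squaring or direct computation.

Step 1: Compute 9^7 mod 11 step by step, reducing modulo 11 at each step.
  9^1 mod 11 = 9
  9^2 mod 11 = (9 * 9) mod 11 = 4
  9^3 mod 11 = (4 * 9) mod 11 = 3
  9^4 mod 11 = (3 * 9) mod 11 = 5
  9^5 mod 11 = (5 * 9) mod 11 = 1
  9^6 mod 11 = (1 * 9) mod 11 = 9
  9^7 mod 11 = (9 * 9) mod 11 = 4
Step 2: Result = 4.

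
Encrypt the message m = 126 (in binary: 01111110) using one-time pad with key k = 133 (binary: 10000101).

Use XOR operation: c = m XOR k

Step 1: Write out the XOR operation bit by bit:
  Message: 01111110
  Key:     10000101
  XOR:     11111011
Step 2: Convert to decimal: 11111011 = 251.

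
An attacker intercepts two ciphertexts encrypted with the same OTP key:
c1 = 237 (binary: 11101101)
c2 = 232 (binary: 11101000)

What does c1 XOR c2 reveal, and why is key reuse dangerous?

Step 1: c1 XOR c2 = (m1 XOR k) XOR (m2 XOR k).
Step 2: By XOR associativity/commutativity: = m1 XOR m2 XOR k XOR k = m1 XOR m2.
Step 3: 11101101 XOR 11101000 = 00000101 = 5.
Step 4: The key cancels out! An attacker learns m1 XOR m2 = 5, revealing the relationship between plaintexts.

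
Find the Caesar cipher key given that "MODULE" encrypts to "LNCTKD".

Step 1: Compare first letters: M (position 12) -> L (position 11).
Step 2: Shift = (11 - 12) mod 26 = 25.
The shift value is 25.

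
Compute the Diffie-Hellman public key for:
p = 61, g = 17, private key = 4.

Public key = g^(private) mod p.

Step 1: A = g^a mod p = 17^4 mod 61.
  17^1 mod 61 = 17
  17^2 mod 61 = (17 * 17) mod 61 = 45
  17^3 mod 61 = (45 * 17) mod 61 = 33
  17^4 mod 61 = (33 * 17) mod 61 = 12
Result: A = 12.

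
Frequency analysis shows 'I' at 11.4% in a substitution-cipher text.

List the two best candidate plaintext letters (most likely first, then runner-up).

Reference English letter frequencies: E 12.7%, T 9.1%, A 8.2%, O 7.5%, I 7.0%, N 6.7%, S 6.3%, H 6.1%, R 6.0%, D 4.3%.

Step 1: Observed frequency of 'I' is 11.4%.
Step 2: Compute distances to each reference frequency and sort:
  E (12.7%): difference = 1.3% <-- BEST
  T (9.1%): difference = 2.3% <-- RUNNER-UP
  A (8.2%): difference = 3.2%
  O (7.5%): difference = 3.9%
  I (7.0%): difference = 4.4%
Step 3: Most likely is 'E' (12.7%, diff 1.3%); second most likely is 'T' (9.1%, diff 2.3%).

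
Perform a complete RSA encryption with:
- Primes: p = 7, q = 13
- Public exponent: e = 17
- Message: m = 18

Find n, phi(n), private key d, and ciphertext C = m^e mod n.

Step 1: n = 7 * 13 = 91.
Step 2: phi(n) = (7-1)(13-1) = 6 * 12 = 72.
Step 3: Find d = 17^(-1) mod 72 = 17.
  Verify: 17 * 17 = 289 = 1 (mod 72).
Step 4: C = 18^17 mod 91 = 44.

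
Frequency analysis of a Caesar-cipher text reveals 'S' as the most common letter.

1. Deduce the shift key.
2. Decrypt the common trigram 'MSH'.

Step 1: In English, 'E' is the most frequent letter (12.7%).
Step 2: The most frequent ciphertext letter is 'S' (position 18).
Step 3: Shift = (18 - 4) mod 26 = 14.
Step 4: Decrypt 'MSH' by shifting back 14:
  M -> Y
  S -> E
  H -> T
Step 5: 'MSH' decrypts to 'YET'.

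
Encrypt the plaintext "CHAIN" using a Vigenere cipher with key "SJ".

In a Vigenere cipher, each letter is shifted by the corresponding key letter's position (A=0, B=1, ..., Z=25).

Step 1: Repeat key to match plaintext length:
  Plaintext: CHAIN
  Key:       SJSJS
Step 2: Encrypt each letter:
  C(2) + S(18) = (2+18) mod 26 = 20 = U
  H(7) + J(9) = (7+9) mod 26 = 16 = Q
  A(0) + S(18) = (0+18) mod 26 = 18 = S
  I(8) + J(9) = (8+9) mod 26 = 17 = R
  N(13) + S(18) = (13+18) mod 26 = 5 = F
Ciphertext: UQSRF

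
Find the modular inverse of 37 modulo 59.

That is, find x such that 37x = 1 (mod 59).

Step 1: We need x such that 37 * x = 1 (mod 59).
Step 2: Using the extended Euclidean algorithm or trial:
  37 * 8 = 296 = 5 * 59 + 1.
Step 3: Since 296 mod 59 = 1, the inverse is x = 8.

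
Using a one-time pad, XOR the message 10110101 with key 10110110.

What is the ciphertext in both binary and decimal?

Step 1: Write out the XOR operation bit by bit:
  Message: 10110101
  Key:     10110110
  XOR:     00000011
Step 2: Convert to decimal: 00000011 = 3.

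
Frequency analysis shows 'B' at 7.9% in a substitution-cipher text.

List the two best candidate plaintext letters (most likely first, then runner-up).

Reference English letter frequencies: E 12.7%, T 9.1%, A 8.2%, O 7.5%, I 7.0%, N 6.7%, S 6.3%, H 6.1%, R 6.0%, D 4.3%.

Step 1: Observed frequency of 'B' is 7.9%.
Step 2: Compute distances to each reference frequency and sort:
  A (8.2%): difference = 0.3% <-- BEST
  O (7.5%): difference = 0.4% <-- RUNNER-UP
  I (7.0%): difference = 0.9%
  T (9.1%): difference = 1.2%
  N (6.7%): difference = 1.2%
Step 3: Most likely is 'A' (8.2%, diff 0.3%); second most likely is 'O' (7.5%, diff 0.4%).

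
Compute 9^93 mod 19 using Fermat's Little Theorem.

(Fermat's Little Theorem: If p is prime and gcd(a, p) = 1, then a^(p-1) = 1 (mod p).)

Step 1: Since 19 is prime, by Fermat's Little Theorem: 9^18 = 1 (mod 19).
Step 2: Reduce exponent: 93 mod 18 = 3.
Step 3: So 9^93 = 9^3 (mod 19).
Step 4: 9^3 mod 19 = 7.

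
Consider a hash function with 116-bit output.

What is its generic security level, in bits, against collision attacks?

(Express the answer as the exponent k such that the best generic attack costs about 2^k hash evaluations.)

Step 1: The hash has a 116-bit output.
Step 2: Collision resistance means it should be infeasible to find any x != y with h(x) = h(y).
By the birthday bound, a generic collision search succeeds after about sqrt(2^116) = 2^(116/2) = 2^58 evaluations.
Step 3: Security level = 58 bits.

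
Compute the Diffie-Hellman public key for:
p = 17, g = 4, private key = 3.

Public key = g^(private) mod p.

Step 1: A = g^a mod p = 4^3 mod 17.
  4^1 mod 17 = 4
  4^2 mod 17 = (4 * 4) mod 17 = 16
  4^3 mod 17 = (16 * 4) mod 17 = 13
Result: A = 13.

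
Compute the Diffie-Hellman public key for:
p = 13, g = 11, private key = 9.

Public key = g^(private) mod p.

Step 1: A = g^a mod p = 11^9 mod 13.
  11^1 mod 13 = 11
  11^2 mod 13 = (11 * 11) mod 13 = 4
  11^3 mod 13 = (4 * 11) mod 13 = 5
  11^4 mod 13 = (5 * 11) mod 13 = 3
  11^5 mod 13 = (3 * 11) mod 13 = 7
  11^6 mod 13 = (7 * 11) mod 13 = 12
  11^7 mod 13 = (12 * 11) mod 13 = 2
  11^8 mod 13 = (2 * 11) mod 13 = 9
  11^9 mod 13 = (9 * 11) mod 13 = 8
Result: A = 8.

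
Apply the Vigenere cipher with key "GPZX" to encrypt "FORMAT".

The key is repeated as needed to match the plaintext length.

Step 1: Repeat key to match plaintext length:
  Plaintext: FORMAT
  Key:       GPZXGP
Step 2: Encrypt each letter:
  F(5) + G(6) = (5+6) mod 26 = 11 = L
  O(14) + P(15) = (14+15) mod 26 = 3 = D
  R(17) + Z(25) = (17+25) mod 26 = 16 = Q
  M(12) + X(23) = (12+23) mod 26 = 9 = J
  A(0) + G(6) = (0+6) mod 26 = 6 = G
  T(19) + P(15) = (19+15) mod 26 = 8 = I
Ciphertext: LDQJGI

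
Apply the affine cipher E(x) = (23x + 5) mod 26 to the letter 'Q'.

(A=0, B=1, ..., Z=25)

Step 1: Convert 'Q' to number: x = 16.
Step 2: E(16) = (23 * 16 + 5) mod 26 = 373 mod 26 = 9.
Step 3: Convert 9 back to letter: J.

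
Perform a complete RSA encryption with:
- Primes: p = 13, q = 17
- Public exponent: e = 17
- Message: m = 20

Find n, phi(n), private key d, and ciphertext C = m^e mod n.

Step 1: n = 13 * 17 = 221.
Step 2: phi(n) = (13-1)(17-1) = 12 * 16 = 192.
Step 3: Find d = 17^(-1) mod 192 = 113.
  Verify: 17 * 113 = 1921 = 1 (mod 192).
Step 4: C = 20^17 mod 221 = 37.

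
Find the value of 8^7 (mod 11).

Step 1: Compute 8^7 mod 11 step by step, reducing modulo 11 at each step.
  8^1 mod 11 = 8
  8^2 mod 11 = (8 * 8) mod 11 = 9
  8^3 mod 11 = (9 * 8) mod 11 = 6
  8^4 mod 11 = (6 * 8) mod 11 = 4
  8^5 mod 11 = (4 * 8) mod 11 = 10
  8^6 mod 11 = (10 * 8) mod 11 = 3
  8^7 mod 11 = (3 * 8) mod 11 = 2
Step 2: Result = 2.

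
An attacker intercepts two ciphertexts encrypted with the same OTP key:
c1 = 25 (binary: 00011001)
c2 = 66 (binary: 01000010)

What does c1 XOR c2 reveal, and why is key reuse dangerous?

Step 1: c1 XOR c2 = (m1 XOR k) XOR (m2 XOR k).
Step 2: By XOR associativity/commutativity: = m1 XOR m2 XOR k XOR k = m1 XOR m2.
Step 3: 00011001 XOR 01000010 = 01011011 = 91.
Step 4: The key cancels out! An attacker learns m1 XOR m2 = 91, revealing the relationship between plaintexts.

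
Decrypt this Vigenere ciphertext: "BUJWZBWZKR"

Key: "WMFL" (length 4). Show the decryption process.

Step 1: Key 'WMFL' has length 4. Extended key: WMFLWMFLWM
Step 2: Decrypt each position:
  B(1) - W(22) = 5 = F
  U(20) - M(12) = 8 = I
  J(9) - F(5) = 4 = E
  W(22) - L(11) = 11 = L
  Z(25) - W(22) = 3 = D
  B(1) - M(12) = 15 = P
  W(22) - F(5) = 17 = R
  Z(25) - L(11) = 14 = O
  K(10) - W(22) = 14 = O
  R(17) - M(12) = 5 = F
Plaintext: FIELDPROOF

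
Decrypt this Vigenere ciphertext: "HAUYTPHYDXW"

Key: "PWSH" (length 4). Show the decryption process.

Step 1: Key 'PWSH' has length 4. Extended key: PWSHPWSHPWS
Step 2: Decrypt each position:
  H(7) - P(15) = 18 = S
  A(0) - W(22) = 4 = E
  U(20) - S(18) = 2 = C
  Y(24) - H(7) = 17 = R
  T(19) - P(15) = 4 = E
  P(15) - W(22) = 19 = T
  H(7) - S(18) = 15 = P
  Y(24) - H(7) = 17 = R
  D(3) - P(15) = 14 = O
  X(23) - W(22) = 1 = B
  W(22) - S(18) = 4 = E
Plaintext: SECRETPROBE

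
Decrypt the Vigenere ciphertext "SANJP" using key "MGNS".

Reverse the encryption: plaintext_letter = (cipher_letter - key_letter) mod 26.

Step 1: Extend key: MGNSM
Step 2: Decrypt each letter (c - k) mod 26:
  S(18) - M(12) = (18-12) mod 26 = 6 = G
  A(0) - G(6) = (0-6) mod 26 = 20 = U
  N(13) - N(13) = (13-13) mod 26 = 0 = A
  J(9) - S(18) = (9-18) mod 26 = 17 = R
  P(15) - M(12) = (15-12) mod 26 = 3 = D
Plaintext: GUARD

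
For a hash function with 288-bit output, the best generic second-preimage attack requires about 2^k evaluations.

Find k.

Step 1: The hash has a 288-bit output.
Step 2: Second-preimage resistance means: given a specific input x, it should be infeasible to find a different y with h(y) = h(x).
With a 288-bit output, a generic search for a second preimage costs about 2^288 evaluations (each trial matches the fixed target with probability 2^-288).
Step 3: Security level = 288 bits.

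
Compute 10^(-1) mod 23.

Step 1: We need x such that 10 * x = 1 (mod 23).
Step 2: Using the extended Euclidean algorithm or trial:
  10 * 7 = 70 = 3 * 23 + 1.
Step 3: Since 70 mod 23 = 1, the inverse is x = 7.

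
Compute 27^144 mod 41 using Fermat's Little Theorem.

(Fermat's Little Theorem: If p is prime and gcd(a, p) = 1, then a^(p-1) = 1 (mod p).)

Step 1: Since 41 is prime, by Fermat's Little Theorem: 27^40 = 1 (mod 41).
Step 2: Reduce exponent: 144 mod 40 = 24.
Step 3: So 27^144 = 27^24 (mod 41).
Step 4: 27^24 mod 41 = 1.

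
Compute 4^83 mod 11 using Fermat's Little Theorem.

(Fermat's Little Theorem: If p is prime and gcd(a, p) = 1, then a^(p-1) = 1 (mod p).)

Step 1: Since 11 is prime, by Fermat's Little Theorem: 4^10 = 1 (mod 11).
Step 2: Reduce exponent: 83 mod 10 = 3.
Step 3: So 4^83 = 4^3 (mod 11).
Step 4: 4^3 mod 11 = 9.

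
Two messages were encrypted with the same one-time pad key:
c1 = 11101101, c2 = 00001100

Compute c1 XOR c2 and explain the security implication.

Step 1: c1 XOR c2 = (m1 XOR k) XOR (m2 XOR k).
Step 2: By XOR associativity/commutativity: = m1 XOR m2 XOR k XOR k = m1 XOR m2.
Step 3: 11101101 XOR 00001100 = 11100001 = 225.
Step 4: The key cancels out! An attacker learns m1 XOR m2 = 225, revealing the relationship between plaintexts.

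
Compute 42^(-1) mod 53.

Step 1: We need x such that 42 * x = 1 (mod 53).
Step 2: Using the extended Euclidean algorithm or trial:
  42 * 24 = 1008 = 19 * 53 + 1.
Step 3: Since 1008 mod 53 = 1, the inverse is x = 24.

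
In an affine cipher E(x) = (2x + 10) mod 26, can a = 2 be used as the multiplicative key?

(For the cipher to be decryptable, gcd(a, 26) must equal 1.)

Step 1: Compute gcd(2, 26).
Step 2: gcd(2, 26) = 2.
Since gcd = 2 != 1, 2 shares a common factor with 26, so it cannot be used.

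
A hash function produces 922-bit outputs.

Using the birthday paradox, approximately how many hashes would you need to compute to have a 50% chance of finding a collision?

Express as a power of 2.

Step 1: The birthday paradox gives collision probability ~50% after sqrt(2^n) = 2^(n/2) hashes.
Step 2: For 922-bit output: 2^(922/2) = 2^461.
Step 3: Approximately 2^461 hash computations needed.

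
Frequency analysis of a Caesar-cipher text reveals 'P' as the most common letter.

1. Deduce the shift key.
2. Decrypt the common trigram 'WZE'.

Step 1: In English, 'E' is the most frequent letter (12.7%).
Step 2: The most frequent ciphertext letter is 'P' (position 15).
Step 3: Shift = (15 - 4) mod 26 = 11.
Step 4: Decrypt 'WZE' by shifting back 11:
  W -> L
  Z -> O
  E -> T
Step 5: 'WZE' decrypts to 'LOT'.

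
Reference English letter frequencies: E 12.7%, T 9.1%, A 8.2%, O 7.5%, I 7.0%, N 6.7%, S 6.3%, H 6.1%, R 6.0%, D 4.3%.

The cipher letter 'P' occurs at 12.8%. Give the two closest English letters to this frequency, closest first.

Step 1: Observed frequency of 'P' is 12.8%.
Step 2: Compute distances to each reference frequency and sort:
  E (12.7%): difference = 0.1% <-- BEST
  T (9.1%): difference = 3.7% <-- RUNNER-UP
  A (8.2%): difference = 4.6%
  O (7.5%): difference = 5.3%
  I (7.0%): difference = 5.8%
Step 3: Most likely is 'E' (12.7%, diff 0.1%); second most likely is 'T' (9.1%, diff 3.7%).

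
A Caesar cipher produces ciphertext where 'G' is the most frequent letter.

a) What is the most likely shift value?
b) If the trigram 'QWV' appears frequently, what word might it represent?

Step 1: In English, 'E' is the most frequent letter (12.7%).
Step 2: The most frequent ciphertext letter is 'G' (position 6).
Step 3: Shift = (6 - 4) mod 26 = 2.
Step 4: Decrypt 'QWV' by shifting back 2:
  Q -> O
  W -> U
  V -> T
Step 5: 'QWV' decrypts to 'OUT'.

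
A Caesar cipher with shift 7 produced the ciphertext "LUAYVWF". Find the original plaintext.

Step 1: Reverse the shift by subtracting 7 from each letter position.
  L (position 11) -> position (11-7) mod 26 = 4 -> E
  U (position 20) -> position (20-7) mod 26 = 13 -> N
  A (position 0) -> position (0-7) mod 26 = 19 -> T
  Y (position 24) -> position (24-7) mod 26 = 17 -> R
  V (position 21) -> position (21-7) mod 26 = 14 -> O
  W (position 22) -> position (22-7) mod 26 = 15 -> P
  F (position 5) -> position (5-7) mod 26 = 24 -> Y
Decrypted message: ENTROPY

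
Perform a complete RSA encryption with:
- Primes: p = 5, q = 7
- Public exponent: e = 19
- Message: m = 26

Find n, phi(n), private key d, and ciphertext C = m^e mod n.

Step 1: n = 5 * 7 = 35.
Step 2: phi(n) = (5-1)(7-1) = 4 * 6 = 24.
Step 3: Find d = 19^(-1) mod 24 = 19.
  Verify: 19 * 19 = 361 = 1 (mod 24).
Step 4: C = 26^19 mod 35 = 26.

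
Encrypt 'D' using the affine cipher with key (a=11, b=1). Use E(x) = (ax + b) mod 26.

Step 1: Convert 'D' to number: x = 3.
Step 2: E(3) = (11 * 3 + 1) mod 26 = 34 mod 26 = 8.
Step 3: Convert 8 back to letter: I.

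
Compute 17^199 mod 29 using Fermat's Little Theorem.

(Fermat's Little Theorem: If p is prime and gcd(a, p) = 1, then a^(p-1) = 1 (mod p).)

Step 1: Since 29 is prime, by Fermat's Little Theorem: 17^28 = 1 (mod 29).
Step 2: Reduce exponent: 199 mod 28 = 3.
Step 3: So 17^199 = 17^3 (mod 29).
Step 4: 17^3 mod 29 = 12.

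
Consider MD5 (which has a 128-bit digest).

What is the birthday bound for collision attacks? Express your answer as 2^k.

Step 1: The birthday paradox gives collision probability ~50% after sqrt(2^n) = 2^(n/2) hashes.
Step 2: For 128-bit output: 2^(128/2) = 2^64.
Step 3: Approximately 2^64 hash computations needed.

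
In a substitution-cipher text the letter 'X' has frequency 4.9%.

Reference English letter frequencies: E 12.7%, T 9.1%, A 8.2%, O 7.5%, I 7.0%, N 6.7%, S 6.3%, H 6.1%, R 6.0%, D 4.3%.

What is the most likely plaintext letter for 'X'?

Step 1: The observed frequency is 4.9%.
Step 2: Compare with English frequencies:
  E: 12.7% (difference: 7.8%)
  T: 9.1% (difference: 4.2%)
  A: 8.2% (difference: 3.3%)
  O: 7.5% (difference: 2.6%)
  I: 7.0% (difference: 2.1%)
  N: 6.7% (difference: 1.8%)
  S: 6.3% (difference: 1.4%)
  H: 6.1% (difference: 1.2%)
  R: 6.0% (difference: 1.1%)
  D: 4.3% (difference: 0.6%) <-- closest
Step 3: 'X' most likely represents 'D' (frequency 4.3%).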